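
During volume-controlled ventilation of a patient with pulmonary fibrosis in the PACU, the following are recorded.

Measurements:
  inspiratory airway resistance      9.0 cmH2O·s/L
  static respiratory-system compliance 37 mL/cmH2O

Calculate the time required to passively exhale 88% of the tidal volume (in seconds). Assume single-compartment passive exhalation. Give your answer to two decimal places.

0.71

τ = R × C = 9.0 × 37 mL/cmH2O = 9.0 × 0.037 L/cmH2O = 0.333 s.
Exhaled fraction f = 1 − e^(−t/τ) → t = −τ·ln(1 − f) = −0.333·ln(0.12) = 0.706 s.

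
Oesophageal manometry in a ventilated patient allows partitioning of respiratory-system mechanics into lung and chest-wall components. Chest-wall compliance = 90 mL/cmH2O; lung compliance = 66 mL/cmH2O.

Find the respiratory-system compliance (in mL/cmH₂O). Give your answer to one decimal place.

Lung and chest wall are elastances in series: 1/Crs = 1/CL + 1/Ccw.
1/Crs = 1/66 + 1/90 = 0.02626.
Crs = 38.081 mL/cmH2O.

38.1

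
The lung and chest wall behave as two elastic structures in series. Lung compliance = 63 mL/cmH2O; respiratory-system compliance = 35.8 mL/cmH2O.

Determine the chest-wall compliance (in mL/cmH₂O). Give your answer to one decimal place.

1/Ccw = 1/Crs − 1/CL.
1/Ccw = 1/35.8 − 1/63 = 0.01206.
Ccw = 82.919 mL/cmH2O.

82.9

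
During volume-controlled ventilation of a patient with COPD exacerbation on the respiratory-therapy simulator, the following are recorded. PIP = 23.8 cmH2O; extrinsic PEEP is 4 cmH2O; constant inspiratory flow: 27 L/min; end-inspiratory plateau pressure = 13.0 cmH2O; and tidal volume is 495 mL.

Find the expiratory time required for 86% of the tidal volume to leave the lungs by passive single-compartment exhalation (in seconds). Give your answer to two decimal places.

Flow: 27 L/min ÷ 60 = 0.45 L/s.
R = (PIP − Pplat)/V̇ = (23.8 − 13.0) / 0.45 = 10.8/0.45 = 24.0 cmH2O·s/L.
C = Vt/(Pplat − PEEP) = 495.0 / (13.0 − 4) = 495.0/9.0 = 55.0 mL/cmH2O.
τ = R × C = 24.0 × 0.055 L/cmH2O = 1.32 s.
t = −τ·ln(1 − 0.86) = −1.32·ln(0.14) = 2.595 s.

2.60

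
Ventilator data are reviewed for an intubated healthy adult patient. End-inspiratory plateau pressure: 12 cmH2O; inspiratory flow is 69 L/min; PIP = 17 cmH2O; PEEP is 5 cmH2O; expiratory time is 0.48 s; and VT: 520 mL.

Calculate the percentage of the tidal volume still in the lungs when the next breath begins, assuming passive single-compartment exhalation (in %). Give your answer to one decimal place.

Flow: 69 L/min ÷ 60 = 1.15 L/s.
R = (PIP − Pplat)/V̇ = (17 − 12) / 1.15 = 5.0/1.15 = 4.348 cmH2O·s/L.
C = Vt/(Pplat − PEEP) = 520.0 / (12 − 5) = 520.0/7.0 = 74.286 mL/cmH2O.
τ = R × C = 4.348 × 0.07429 L/cmH2O = 0.323 s.
Fraction remaining at end-expiration = e^(−Te/τ) = e^(−0.48/0.323) = 0.2263 → 22.63%.

22.6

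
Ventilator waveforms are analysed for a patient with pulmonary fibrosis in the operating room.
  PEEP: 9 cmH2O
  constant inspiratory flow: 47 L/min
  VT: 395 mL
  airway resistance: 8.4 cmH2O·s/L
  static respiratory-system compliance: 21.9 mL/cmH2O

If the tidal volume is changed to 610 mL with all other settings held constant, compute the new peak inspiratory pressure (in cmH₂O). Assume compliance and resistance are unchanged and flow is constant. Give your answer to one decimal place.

43.4

Flow: 47 L/min ÷ 60 = 0.7833 L/s.
PIP = Vt/C + R·V̇ + PEEP (constant-flow equation of motion).
Only the elastic term changes: ΔPIP = ΔVt / C = (610 − 395) / 21.9 = 9.817 cmH2O.
Original PIP = 395/21.9 + 8.4×0.7833 + 9 = 33.616 cmH2O; new PIP = 33.616 + (9.817) = 43.433 cmH2O.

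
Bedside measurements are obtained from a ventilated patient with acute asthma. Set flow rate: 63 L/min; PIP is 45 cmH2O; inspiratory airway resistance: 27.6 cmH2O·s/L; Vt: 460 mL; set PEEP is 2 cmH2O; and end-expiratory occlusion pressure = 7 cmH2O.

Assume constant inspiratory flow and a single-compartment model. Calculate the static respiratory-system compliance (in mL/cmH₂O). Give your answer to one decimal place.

Flow: 63 L/min ÷ 60 = 1.05 L/s.
Total PEEP = 7 cmH2O (set 2 + intrinsic 5); this is the baseline alveolar pressure.
Equation of motion (constant flow): PIP = Vt/C + R·V̇ + PEEP.
Vt/C = PIP − R·V̇ − PEEP = 45 − 27.6×1.05 − 7 = 45 − 28.98 − 7 = 9.02 cmH2O.
C = Vt / 9.02 = 460 / 9.02 = 50.998 mL/cmH2O.

51.0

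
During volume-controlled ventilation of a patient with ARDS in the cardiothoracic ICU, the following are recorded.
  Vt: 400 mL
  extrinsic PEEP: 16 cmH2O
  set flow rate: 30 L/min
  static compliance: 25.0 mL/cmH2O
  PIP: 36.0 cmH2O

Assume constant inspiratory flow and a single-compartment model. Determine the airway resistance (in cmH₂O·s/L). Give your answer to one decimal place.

Flow: 30 L/min ÷ 60 = 0.5 L/s.
Equation of motion (constant flow): PIP = Vt/C + R·V̇ + PEEP.
R·V̇ = PIP − Vt/C − PEEP = 36.0 − 400/25.0 − 16 = 36.0 − 16.0 − 16 = 4.0 cmH2O.
R = 4.0 / 0.5 = 8.0 cmH2O·s/L.

8.0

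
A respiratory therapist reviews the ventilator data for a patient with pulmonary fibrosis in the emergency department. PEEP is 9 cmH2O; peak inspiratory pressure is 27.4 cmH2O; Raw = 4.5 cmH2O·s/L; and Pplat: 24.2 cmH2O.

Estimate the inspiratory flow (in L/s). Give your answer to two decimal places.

flow = (PIP − Pplat) / Raw = 3.2 / 4.5 = 0.7111 L/s.

0.71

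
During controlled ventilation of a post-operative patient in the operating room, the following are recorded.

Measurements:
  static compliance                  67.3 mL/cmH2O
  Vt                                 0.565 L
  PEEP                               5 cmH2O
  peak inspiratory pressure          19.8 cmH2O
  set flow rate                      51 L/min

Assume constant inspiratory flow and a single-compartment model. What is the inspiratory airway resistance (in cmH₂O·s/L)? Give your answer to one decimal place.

Flow: 51 L/min ÷ 60 = 0.85 L/s.
Equation of motion (constant flow): PIP = Vt/C + R·V̇ + PEEP.
R·V̇ = PIP − Vt/C − PEEP = 19.8 − 565/67.3 − 5 = 19.8 − 8.395 − 5 = 6.405 cmH2O.
R = 6.405 / 0.85 = 7.535 cmH2O·s/L.

7.5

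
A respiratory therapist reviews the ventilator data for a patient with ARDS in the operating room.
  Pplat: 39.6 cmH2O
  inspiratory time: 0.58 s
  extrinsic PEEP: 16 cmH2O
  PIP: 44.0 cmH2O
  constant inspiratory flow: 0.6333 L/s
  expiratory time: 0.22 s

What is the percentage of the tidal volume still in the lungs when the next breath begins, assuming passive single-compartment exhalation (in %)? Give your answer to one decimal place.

Vt = flow × Ti = 0.6333 L/s × 0.58 s × 1000 mL/L = 367.31 mL.
R = (PIP − Pplat)/V̇ = (44.0 − 39.6) / 0.6333 = 4.4/0.6333 = 6.948 cmH2O·s/L.
C = Vt/(Pplat − PEEP) = 367.31 / (39.6 − 16) = 367.31/23.6 = 15.564 mL/cmH2O.
τ = R × C = 6.948 × 0.01556 L/cmH2O = 0.1081 s.
Fraction remaining at end-expiration = e^(−Te/τ) = e^(−0.22/0.1081) = 0.1307 → 13.07%.

13.1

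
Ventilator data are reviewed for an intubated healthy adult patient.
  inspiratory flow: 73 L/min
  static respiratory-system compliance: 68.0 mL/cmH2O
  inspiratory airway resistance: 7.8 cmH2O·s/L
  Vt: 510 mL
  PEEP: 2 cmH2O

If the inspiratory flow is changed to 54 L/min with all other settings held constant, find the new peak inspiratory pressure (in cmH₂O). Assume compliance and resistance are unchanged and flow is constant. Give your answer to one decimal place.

Flow: 73 L/min ÷ 60 = 1.2167 L/s.
New flow: 54 L/min ÷ 60 = 0.9 L/s.
PIP = Vt/C + R·V̇ + PEEP (constant-flow equation of motion).
Only the resistive term changes: ΔPIP = R × ΔV̇ = 7.8 × (0.9 − 1.2167) = 7.8 × -0.3167 = -2.47 cmH2O.
Original PIP = 510/68.0 + 7.8×1.2167 + 2 = 18.99 cmH2O; new PIP = 18.99 + (-2.47) = 16.52 cmH2O.

16.5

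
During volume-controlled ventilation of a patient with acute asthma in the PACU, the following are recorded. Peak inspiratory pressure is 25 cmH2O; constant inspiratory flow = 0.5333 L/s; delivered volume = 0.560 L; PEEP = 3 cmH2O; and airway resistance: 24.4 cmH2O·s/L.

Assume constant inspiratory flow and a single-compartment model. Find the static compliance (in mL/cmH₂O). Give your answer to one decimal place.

62.3

Equation of motion (constant flow): PIP = Vt/C + R·V̇ + PEEP.
Vt/C = PIP − R·V̇ − PEEP = 25 − 24.4×0.5333 − 3 = 25 − 13.013 − 3 = 8.987 cmH2O.
C = Vt / 8.987 = 560 / 8.987 = 62.312 mL/cmH2O.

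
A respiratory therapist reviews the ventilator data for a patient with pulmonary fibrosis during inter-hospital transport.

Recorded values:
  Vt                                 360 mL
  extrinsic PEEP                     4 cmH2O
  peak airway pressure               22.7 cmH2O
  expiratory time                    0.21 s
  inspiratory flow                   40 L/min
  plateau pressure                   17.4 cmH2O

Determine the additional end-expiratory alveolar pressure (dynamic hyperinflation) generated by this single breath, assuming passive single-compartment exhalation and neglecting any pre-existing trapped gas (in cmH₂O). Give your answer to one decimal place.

5.0

Flow: 40 L/min ÷ 60 = 0.6667 L/s.
R = (PIP − Pplat)/V̇ = (22.7 − 17.4) / 0.6667 = 5.3/0.6667 = 7.95 cmH2O·s/L.
C = Vt/(Pplat − PEEP) = 360.0 / (17.4 − 4) = 360.0/13.4 = 26.866 mL/cmH2O.
τ = R × C = 7.95 × 0.02687 L/cmH2O = 0.2136 s.
Fraction remaining = e^(−Te/τ) = e^(−0.21/0.2136) = 0.3741; trapped volume = 360.0 × 0.3741 = 134.68 mL.
Additional alveolar pressure from trapping ≈ V_trapped / C = 134.68 / 26.866 = 5.013 cmH2O.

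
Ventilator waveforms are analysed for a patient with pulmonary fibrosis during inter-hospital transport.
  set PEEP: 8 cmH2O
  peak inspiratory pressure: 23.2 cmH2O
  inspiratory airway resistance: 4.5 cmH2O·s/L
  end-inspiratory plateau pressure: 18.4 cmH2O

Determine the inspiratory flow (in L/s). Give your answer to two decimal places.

flow = (PIP − Pplat) / Raw = 4.8 / 4.5 = 1.067 L/s.

1.07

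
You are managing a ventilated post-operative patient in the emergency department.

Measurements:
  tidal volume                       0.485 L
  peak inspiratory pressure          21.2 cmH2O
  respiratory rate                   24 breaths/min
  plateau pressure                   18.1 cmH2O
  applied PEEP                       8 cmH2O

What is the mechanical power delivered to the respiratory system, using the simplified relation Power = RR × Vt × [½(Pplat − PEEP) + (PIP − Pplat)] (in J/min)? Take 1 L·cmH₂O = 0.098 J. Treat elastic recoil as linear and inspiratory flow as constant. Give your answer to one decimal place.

9.3

Per-breath work = Vt × [½(Pplat−PEEP) + (PIP−Pplat)] = 0.485 × [0.5×10.1 + 3.1] = 0.485 × 8.15 = 3.953 L·cmH2O.
Power = 24 × 3.953 = 94.872 L·cmH2O/min.
× 0.098 J/(L·cmH2O) → 9.297 J/min.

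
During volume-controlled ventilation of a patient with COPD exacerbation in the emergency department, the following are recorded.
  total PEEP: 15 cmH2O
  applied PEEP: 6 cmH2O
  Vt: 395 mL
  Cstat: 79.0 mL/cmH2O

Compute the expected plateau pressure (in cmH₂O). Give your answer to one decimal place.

20.0

End-expiratory occlusion gives total PEEP = 15 cmH2O (intrinsic PEEP = 15 − 6 = 9). Use total PEEP for the elastic gradient.
Pplat = PEEPtotal + Vt / Cstat = 15 + 395 / 79.0 = 15 + 5.0 = 20.0 cmH2O.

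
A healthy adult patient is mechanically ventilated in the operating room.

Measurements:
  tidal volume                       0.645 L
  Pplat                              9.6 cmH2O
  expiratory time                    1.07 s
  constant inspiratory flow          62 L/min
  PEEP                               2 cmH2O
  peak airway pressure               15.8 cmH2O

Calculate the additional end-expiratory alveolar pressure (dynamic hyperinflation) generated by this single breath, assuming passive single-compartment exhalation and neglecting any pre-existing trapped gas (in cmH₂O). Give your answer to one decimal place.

Flow: 62 L/min ÷ 60 = 1.0333 L/s.
R = (PIP − Pplat)/V̇ = (15.8 − 9.6) / 1.0333 = 6.2/1.0333 = 6.0 cmH2O·s/L.
C = Vt/(Pplat − PEEP) = 645.0 / (9.6 − 2) = 645.0/7.6 = 84.868 mL/cmH2O.
τ = R × C = 6.0 × 0.08487 L/cmH2O = 0.5092 s.
Fraction remaining = e^(−Te/τ) = e^(−1.07/0.5092) = 0.1223; trapped volume = 645.0 × 0.1223 = 78.884 mL.
Additional alveolar pressure from trapping ≈ V_trapped / C = 78.884 / 84.868 = 0.9295 cmH2O.

0.9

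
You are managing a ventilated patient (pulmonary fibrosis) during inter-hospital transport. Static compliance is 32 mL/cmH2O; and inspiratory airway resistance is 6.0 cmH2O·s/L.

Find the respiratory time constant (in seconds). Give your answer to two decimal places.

0.19

τ = R × C = 6.0 × 32 mL/cmH2O = 6.0 × 0.032 L/cmH2O = 0.192 s.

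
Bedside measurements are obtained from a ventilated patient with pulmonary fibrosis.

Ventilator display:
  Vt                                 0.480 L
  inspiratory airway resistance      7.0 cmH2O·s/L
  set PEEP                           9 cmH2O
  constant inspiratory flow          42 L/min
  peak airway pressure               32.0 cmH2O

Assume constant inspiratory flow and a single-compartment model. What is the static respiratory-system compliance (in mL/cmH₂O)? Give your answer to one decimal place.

Flow: 42 L/min ÷ 60 = 0.7 L/s.
Equation of motion (constant flow): PIP = Vt/C + R·V̇ + PEEP.
Vt/C = PIP − R·V̇ − PEEP = 32.0 − 7.0×0.7 − 9 = 32.0 − 4.9 − 9 = 18.1 cmH2O.
C = Vt / 18.1 = 480 / 18.1 = 26.519 mL/cmH2O.

26.5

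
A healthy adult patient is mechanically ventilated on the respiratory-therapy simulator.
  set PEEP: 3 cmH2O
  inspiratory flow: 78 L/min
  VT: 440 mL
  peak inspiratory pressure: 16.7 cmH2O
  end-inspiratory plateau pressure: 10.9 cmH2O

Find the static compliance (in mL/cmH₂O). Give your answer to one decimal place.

Cstat = Vt / (Pplat − PEEP) = 440 / (10.9 − 3) = 440 / 7.9 = 55.696 mL/cmH2O.

55.7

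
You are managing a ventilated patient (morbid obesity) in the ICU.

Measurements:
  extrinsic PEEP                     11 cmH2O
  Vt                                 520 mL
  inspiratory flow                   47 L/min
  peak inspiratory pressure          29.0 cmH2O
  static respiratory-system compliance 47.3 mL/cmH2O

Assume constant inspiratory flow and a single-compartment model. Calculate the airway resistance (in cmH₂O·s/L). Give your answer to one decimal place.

8.9

Flow: 47 L/min ÷ 60 = 0.7833 L/s.
Equation of motion (constant flow): PIP = Vt/C + R·V̇ + PEEP.
R·V̇ = PIP − Vt/C − PEEP = 29.0 − 520/47.3 − 11 = 29.0 − 10.994 − 11 = 7.006 cmH2O.
R = 7.006 / 0.7833 = 8.944 cmH2O·s/L.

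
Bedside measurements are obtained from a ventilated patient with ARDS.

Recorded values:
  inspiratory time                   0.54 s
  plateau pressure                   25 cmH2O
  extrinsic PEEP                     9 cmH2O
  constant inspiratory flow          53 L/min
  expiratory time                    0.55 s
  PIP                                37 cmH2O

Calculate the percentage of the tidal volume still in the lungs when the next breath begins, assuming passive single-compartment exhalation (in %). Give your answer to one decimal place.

25.7

Flow: 53 L/min ÷ 60 = 0.8833 L/s.
Vt = flow × Ti = 0.8833 L/s × 0.54 s × 1000 mL/L = 476.98 mL.
R = (PIP − Pplat)/V̇ = (37 − 25) / 0.8833 = 12.0/0.8833 = 13.585 cmH2O·s/L.
C = Vt/(Pplat − PEEP) = 476.98 / (25 − 9) = 476.98/16.0 = 29.811 mL/cmH2O.
τ = R × C = 13.585 × 0.02981 L/cmH2O = 0.405 s.
Fraction remaining at end-expiration = e^(−Te/τ) = e^(−0.55/0.405) = 0.2572 → 25.72%.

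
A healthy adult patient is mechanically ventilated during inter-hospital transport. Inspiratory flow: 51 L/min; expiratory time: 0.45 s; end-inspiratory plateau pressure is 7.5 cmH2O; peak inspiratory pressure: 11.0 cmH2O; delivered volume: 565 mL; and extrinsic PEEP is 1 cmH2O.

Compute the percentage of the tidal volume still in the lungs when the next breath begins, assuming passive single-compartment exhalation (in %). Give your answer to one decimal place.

Flow: 51 L/min ÷ 60 = 0.85 L/s.
R = (PIP − Pplat)/V̇ = (11.0 − 7.5) / 0.85 = 3.5/0.85 = 4.118 cmH2O·s/L.
C = Vt/(Pplat − PEEP) = 565.0 / (7.5 − 1) = 565.0/6.5 = 86.923 mL/cmH2O.
τ = R × C = 4.118 × 0.08692 L/cmH2O = 0.3579 s.
Fraction remaining at end-expiration = e^(−Te/τ) = e^(−0.45/0.3579) = 0.2844 → 28.44%.

28.4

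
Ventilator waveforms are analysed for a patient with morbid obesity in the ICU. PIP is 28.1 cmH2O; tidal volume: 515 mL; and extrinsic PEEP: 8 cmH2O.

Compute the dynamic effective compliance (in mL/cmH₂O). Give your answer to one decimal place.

25.6

Dynamic compliance = Vt / (PIP − PEEP) = 515 / (28.1 − 8) = 515 / 20.1 = 25.622 mL/cmH2O.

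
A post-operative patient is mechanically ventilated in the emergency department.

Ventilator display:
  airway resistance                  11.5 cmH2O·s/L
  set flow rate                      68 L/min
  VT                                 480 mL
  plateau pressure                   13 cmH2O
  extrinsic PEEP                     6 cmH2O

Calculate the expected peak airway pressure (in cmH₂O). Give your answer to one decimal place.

26.0

Flow: 68 L/min ÷ 60 = 1.1333 L/s.
PIP = Pplat + Raw × flow = 13 + 11.5 × 1.1333 = 13 + 13.033 = 26.033 cmH2O.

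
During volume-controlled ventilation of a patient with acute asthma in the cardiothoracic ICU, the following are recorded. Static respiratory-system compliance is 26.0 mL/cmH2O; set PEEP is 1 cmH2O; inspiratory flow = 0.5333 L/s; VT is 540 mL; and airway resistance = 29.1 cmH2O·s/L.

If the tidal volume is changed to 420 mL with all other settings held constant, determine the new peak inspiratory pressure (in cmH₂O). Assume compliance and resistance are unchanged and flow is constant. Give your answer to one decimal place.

32.7

PIP = Vt/C + R·V̇ + PEEP (constant-flow equation of motion).
Only the elastic term changes: ΔPIP = ΔVt / C = (420 − 540) / 26.0 = -4.615 cmH2O.
Original PIP = 540/26.0 + 29.1×0.5333 + 1 = 37.288 cmH2O; new PIP = 37.288 + (-4.615) = 32.673 cmH2O.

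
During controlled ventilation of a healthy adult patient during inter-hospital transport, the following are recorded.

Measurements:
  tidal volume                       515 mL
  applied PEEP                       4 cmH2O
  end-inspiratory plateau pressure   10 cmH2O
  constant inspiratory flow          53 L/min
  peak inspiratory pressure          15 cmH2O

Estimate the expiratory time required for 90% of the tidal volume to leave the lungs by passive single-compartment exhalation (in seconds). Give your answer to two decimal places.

1.12

Flow: 53 L/min ÷ 60 = 0.8833 L/s.
R = (PIP − Pplat)/V̇ = (15 − 10) / 0.8833 = 5.0/0.8833 = 5.661 cmH2O·s/L.
C = Vt/(Pplat − PEEP) = 515.0 / (10 − 4) = 515.0/6.0 = 85.833 mL/cmH2O.
τ = R × C = 5.661 × 0.08583 L/cmH2O = 0.4859 s.
t = −τ·ln(1 − 0.90) = −0.4859·ln(0.1) = 1.119 s.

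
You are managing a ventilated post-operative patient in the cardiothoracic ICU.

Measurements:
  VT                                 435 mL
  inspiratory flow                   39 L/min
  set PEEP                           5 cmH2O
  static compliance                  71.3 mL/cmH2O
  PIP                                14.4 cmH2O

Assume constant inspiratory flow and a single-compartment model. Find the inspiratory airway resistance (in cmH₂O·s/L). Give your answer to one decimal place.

5.1

Flow: 39 L/min ÷ 60 = 0.65 L/s.
Equation of motion (constant flow): PIP = Vt/C + R·V̇ + PEEP.
R·V̇ = PIP − Vt/C − PEEP = 14.4 − 435/71.3 − 5 = 14.4 − 6.101 − 5 = 3.299 cmH2O.
R = 3.299 / 0.65 = 5.075 cmH2O·s/L.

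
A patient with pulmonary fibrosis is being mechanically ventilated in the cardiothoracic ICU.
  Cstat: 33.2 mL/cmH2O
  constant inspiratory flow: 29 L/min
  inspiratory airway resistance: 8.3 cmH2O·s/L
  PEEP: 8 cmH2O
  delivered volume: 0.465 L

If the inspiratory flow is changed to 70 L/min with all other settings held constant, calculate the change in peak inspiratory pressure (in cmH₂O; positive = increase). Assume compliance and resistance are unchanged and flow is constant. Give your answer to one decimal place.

5.7

Flow: 29 L/min ÷ 60 = 0.4833 L/s.
New flow: 70 L/min ÷ 60 = 1.1667 L/s.
PIP = Vt/C + R·V̇ + PEEP (constant-flow equation of motion).
Only the resistive term changes: ΔPIP = R × ΔV̇ = 8.3 × (1.1667 − 0.4833) = 8.3 × 0.6834 = 5.672 cmH2O.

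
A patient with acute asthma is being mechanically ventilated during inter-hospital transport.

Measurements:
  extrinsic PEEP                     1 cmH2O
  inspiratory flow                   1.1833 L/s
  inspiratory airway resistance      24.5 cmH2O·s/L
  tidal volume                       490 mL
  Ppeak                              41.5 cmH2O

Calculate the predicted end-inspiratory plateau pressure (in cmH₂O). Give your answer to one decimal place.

12.5

Pplat = PIP − Raw × flow = 41.5 − 24.5 × 1.1833 = 41.5 − 28.991 = 12.509 cmH2O.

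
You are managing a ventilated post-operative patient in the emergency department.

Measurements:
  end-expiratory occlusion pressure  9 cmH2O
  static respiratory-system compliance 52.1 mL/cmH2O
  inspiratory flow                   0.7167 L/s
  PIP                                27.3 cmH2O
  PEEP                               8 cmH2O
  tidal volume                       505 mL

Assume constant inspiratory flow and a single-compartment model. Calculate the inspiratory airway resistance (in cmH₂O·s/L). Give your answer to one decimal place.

12.0

Total PEEP = 9 cmH2O (set 8 + intrinsic 1); this is the baseline alveolar pressure.
Equation of motion (constant flow): PIP = Vt/C + R·V̇ + PEEP.
R·V̇ = PIP − Vt/C − PEEP = 27.3 − 505/52.1 − 9 = 27.3 − 9.693 − 9 = 8.607 cmH2O.
R = 8.607 / 0.7167 = 12.009 cmH2O·s/L.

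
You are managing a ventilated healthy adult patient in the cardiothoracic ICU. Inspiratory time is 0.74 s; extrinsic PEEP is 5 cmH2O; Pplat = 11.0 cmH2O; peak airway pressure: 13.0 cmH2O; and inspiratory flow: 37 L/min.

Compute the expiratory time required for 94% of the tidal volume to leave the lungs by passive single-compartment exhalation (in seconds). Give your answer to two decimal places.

0.69

Flow: 37 L/min ÷ 60 = 0.6167 L/s.
Vt = flow × Ti = 0.6167 L/s × 0.74 s × 1000 mL/L = 456.36 mL.
R = (PIP − Pplat)/V̇ = (13.0 − 11.0) / 0.6167 = 2.0/0.6167 = 3.243 cmH2O·s/L.
C = Vt/(Pplat − PEEP) = 456.36 / (11.0 − 5) = 456.36/6.0 = 76.06 mL/cmH2O.
τ = R × C = 3.243 × 0.07606 L/cmH2O = 0.2467 s.
t = −τ·ln(1 − 0.94) = −0.2467·ln(0.06) = 0.6941 s.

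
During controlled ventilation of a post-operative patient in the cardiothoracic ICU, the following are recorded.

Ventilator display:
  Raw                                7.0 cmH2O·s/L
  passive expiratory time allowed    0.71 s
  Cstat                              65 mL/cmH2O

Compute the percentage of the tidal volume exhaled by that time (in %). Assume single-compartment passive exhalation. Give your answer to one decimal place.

τ = R × C = 7.0 × 65 mL/cmH2O = 7.0 × 0.065 L/cmH2O = 0.455 s.
Passive exhalation: V(t)/V₀ = e^(−t/τ) = e^(−0.71/0.455) = 0.21.
Fraction exhaled = 1 − 0.21 = 0.79 → 79.0%.

79.0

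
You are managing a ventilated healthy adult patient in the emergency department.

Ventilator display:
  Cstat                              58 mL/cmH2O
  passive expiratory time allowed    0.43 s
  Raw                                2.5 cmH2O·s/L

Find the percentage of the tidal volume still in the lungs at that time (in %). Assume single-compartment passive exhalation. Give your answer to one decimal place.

τ = R × C = 2.5 × 58 mL/cmH2O = 2.5 × 0.058 L/cmH2O = 0.145 s.
Passive exhalation: V(t)/V₀ = e^(−t/τ) = e^(−0.43/0.145) = 0.05153.
Fraction remaining = 0.05153 → 5.153%.

5.2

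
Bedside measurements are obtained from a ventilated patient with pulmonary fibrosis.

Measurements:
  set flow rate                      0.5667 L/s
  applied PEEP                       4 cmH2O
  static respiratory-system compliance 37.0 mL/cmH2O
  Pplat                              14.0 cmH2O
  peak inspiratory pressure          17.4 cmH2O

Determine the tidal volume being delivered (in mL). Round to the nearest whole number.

370

Vt = Cstat × (Pplat − PEEP) = 37.0 × (14.0 − 4) = 37.0 × 10.0 = 370.0 mL.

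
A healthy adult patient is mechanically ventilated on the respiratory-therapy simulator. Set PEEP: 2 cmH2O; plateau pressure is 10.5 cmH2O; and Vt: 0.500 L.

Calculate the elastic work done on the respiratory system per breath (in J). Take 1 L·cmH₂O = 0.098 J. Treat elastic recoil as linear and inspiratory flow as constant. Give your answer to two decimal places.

0.21

Elastic work ≈ ½ × (Pplat − PEEP) × Vt = 0.5 × (10.5 − 2) × 0.500 L = 0.5 × 8.5 × 0.500 = 2.125 L·cmH2O.
× 0.098 J/(L·cmH2O) → 0.2083 J.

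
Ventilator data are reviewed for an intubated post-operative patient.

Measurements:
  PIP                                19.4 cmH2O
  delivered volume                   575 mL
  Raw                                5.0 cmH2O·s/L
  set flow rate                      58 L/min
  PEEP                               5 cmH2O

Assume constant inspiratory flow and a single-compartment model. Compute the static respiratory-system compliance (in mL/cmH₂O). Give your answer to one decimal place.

60.1

Flow: 58 L/min ÷ 60 = 0.9667 L/s.
Equation of motion (constant flow): PIP = Vt/C + R·V̇ + PEEP.
Vt/C = PIP − R·V̇ − PEEP = 19.4 − 5.0×0.9667 − 5 = 19.4 − 4.834 − 5 = 9.566 cmH2O.
C = Vt / 9.566 = 575 / 9.566 = 60.109 mL/cmH2O.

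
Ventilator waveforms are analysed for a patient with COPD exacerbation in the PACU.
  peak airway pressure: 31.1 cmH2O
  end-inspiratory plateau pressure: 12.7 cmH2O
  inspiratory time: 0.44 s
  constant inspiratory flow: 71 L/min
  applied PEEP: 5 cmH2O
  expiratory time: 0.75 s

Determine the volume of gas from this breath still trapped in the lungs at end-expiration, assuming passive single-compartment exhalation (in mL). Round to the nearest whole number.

255

Flow: 71 L/min ÷ 60 = 1.1833 L/s.
Vt = flow × Ti = 1.1833 L/s × 0.44 s × 1000 mL/L = 520.65 mL.
R = (PIP − Pplat)/V̇ = (31.1 − 12.7) / 1.1833 = 18.4/1.1833 = 15.55 cmH2O·s/L.
C = Vt/(Pplat − PEEP) = 520.65 / (12.7 − 5) = 520.65/7.7 = 67.617 mL/cmH2O.
τ = R × C = 15.55 × 0.06762 L/cmH2O = 1.051 s.
Fraction remaining = e^(−Te/τ) = e^(−0.75/1.051) = 0.4899.
Trapped volume = 520.65 × 0.4899 = 255.07 mL.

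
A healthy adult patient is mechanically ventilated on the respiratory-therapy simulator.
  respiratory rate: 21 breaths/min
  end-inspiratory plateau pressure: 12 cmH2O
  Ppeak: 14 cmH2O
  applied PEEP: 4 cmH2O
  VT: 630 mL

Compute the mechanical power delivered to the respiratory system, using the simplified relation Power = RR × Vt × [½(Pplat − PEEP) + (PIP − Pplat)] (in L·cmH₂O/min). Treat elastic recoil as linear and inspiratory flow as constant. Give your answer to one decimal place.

Per-breath work = Vt × [½(Pplat−PEEP) + (PIP−Pplat)] = 0.630 × [0.5×8.0 + 2.0] = 0.630 × 6.0 = 3.78 L·cmH2O.
Power = 21 × 3.78 = 79.38 L·cmH2O/min.

79.4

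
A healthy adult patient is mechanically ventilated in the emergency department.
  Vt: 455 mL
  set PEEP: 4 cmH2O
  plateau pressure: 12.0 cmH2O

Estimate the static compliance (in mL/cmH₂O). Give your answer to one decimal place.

Cstat = Vt / (Pplat − PEEP) = 455 / (12.0 − 4) = 455 / 8.0 = 56.875 mL/cmH2O.

56.9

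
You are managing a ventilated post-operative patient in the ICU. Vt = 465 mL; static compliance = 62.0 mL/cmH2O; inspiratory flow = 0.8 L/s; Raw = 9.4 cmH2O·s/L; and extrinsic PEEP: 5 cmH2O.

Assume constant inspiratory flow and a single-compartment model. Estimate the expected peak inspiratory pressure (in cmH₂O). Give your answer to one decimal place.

Equation of motion (constant flow): PIP = Vt/C + R·V̇ + PEEP.
PIP = 465/62.0 + 9.4×0.8 + 5 = 7.5 + 7.52 + 5 = 20.02 cmH2O.

20.0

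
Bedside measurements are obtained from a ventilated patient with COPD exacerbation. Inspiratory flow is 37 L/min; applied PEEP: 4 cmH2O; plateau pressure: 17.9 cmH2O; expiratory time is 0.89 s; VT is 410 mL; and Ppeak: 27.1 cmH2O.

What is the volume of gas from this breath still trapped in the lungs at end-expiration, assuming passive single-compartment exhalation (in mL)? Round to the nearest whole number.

54

Flow: 37 L/min ÷ 60 = 0.6167 L/s.
R = (PIP − Pplat)/V̇ = (27.1 − 17.9) / 0.6167 = 9.2/0.6167 = 14.918 cmH2O·s/L.
C = Vt/(Pplat − PEEP) = 410.0 / (17.9 − 4) = 410.0/13.9 = 29.496 mL/cmH2O.
τ = R × C = 14.918 × 0.0295 L/cmH2O = 0.4401 s.
Fraction remaining = e^(−Te/τ) = e^(−0.89/0.4401) = 0.1324.
Trapped volume = 410.0 × 0.1324 = 54.284 mL.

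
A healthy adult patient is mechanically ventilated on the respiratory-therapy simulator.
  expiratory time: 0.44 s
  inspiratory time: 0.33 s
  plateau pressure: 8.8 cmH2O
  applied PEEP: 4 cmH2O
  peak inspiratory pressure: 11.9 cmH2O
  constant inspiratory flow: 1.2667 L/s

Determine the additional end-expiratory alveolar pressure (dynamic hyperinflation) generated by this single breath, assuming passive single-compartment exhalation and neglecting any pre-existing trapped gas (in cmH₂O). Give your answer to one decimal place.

Vt = flow × Ti = 1.2667 L/s × 0.33 s × 1000 mL/L = 418.01 mL.
R = (PIP − Pplat)/V̇ = (11.9 − 8.8) / 1.2667 = 3.1/1.2667 = 2.447 cmH2O·s/L.
C = Vt/(Pplat − PEEP) = 418.01 / (8.8 − 4) = 418.01/4.8 = 87.085 mL/cmH2O.
τ = R × C = 2.447 × 0.08709 L/cmH2O = 0.2131 s.
Fraction remaining = e^(−Te/τ) = e^(−0.44/0.2131) = 0.1268; trapped volume = 418.01 × 0.1268 = 53.004 mL.
Additional alveolar pressure from trapping ≈ V_trapped / C = 53.004 / 87.085 = 0.6086 cmH2O.

0.6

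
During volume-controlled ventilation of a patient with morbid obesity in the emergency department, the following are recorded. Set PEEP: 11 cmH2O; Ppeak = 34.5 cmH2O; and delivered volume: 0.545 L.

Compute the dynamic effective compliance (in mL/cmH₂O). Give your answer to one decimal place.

23.2

Dynamic compliance = Vt / (PIP − PEEP) = 545 / (34.5 − 11) = 545 / 23.5 = 23.191 mL/cmH2O.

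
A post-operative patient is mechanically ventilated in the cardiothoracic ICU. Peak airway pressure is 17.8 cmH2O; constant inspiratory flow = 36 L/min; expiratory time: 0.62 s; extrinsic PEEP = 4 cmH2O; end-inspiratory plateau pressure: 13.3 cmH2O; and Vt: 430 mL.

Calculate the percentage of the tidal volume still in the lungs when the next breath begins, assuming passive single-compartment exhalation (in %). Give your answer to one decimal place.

16.7

Flow: 36 L/min ÷ 60 = 0.6 L/s.
R = (PIP − Pplat)/V̇ = (17.8 − 13.3) / 0.6 = 4.5/0.6 = 7.5 cmH2O·s/L.
C = Vt/(Pplat − PEEP) = 430.0 / (13.3 − 4) = 430.0/9.3 = 46.237 mL/cmH2O.
τ = R × C = 7.5 × 0.04624 L/cmH2O = 0.3468 s.
Fraction remaining at end-expiration = e^(−Te/τ) = e^(−0.62/0.3468) = 0.1673 → 16.73%.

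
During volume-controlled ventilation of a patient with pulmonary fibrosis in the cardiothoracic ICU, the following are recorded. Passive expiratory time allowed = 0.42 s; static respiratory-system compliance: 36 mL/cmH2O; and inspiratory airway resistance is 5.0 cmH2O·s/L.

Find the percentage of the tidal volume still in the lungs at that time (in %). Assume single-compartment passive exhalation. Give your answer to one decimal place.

9.7

τ = R × C = 5.0 × 36 mL/cmH2O = 5.0 × 0.036 L/cmH2O = 0.18 s.
Passive exhalation: V(t)/V₀ = e^(−t/τ) = e^(−0.42/0.18) = 0.09697.
Fraction remaining = 0.09697 → 9.697%.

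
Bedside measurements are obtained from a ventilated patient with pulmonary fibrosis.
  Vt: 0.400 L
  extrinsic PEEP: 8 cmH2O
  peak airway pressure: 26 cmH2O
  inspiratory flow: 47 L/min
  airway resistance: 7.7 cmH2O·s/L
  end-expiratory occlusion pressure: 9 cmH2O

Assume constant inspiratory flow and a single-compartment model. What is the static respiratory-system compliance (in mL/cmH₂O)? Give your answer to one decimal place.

36.5

Flow: 47 L/min ÷ 60 = 0.7833 L/s.
Total PEEP = 9 cmH2O (set 8 + intrinsic 1); this is the baseline alveolar pressure.
Equation of motion (constant flow): PIP = Vt/C + R·V̇ + PEEP.
Vt/C = PIP − R·V̇ − PEEP = 26 − 7.7×0.7833 − 9 = 26 − 6.031 − 9 = 10.969 cmH2O.
C = Vt / 10.969 = 400 / 10.969 = 36.466 mL/cmH2O.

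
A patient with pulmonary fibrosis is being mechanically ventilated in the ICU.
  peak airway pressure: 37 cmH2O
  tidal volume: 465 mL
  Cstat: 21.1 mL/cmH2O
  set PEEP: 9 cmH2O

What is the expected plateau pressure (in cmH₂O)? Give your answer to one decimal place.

Pplat = PEEP + Vt / Cstat = 9 + 465 / 21.1 = 9 + 22.038 = 31.038 cmH2O.

31.0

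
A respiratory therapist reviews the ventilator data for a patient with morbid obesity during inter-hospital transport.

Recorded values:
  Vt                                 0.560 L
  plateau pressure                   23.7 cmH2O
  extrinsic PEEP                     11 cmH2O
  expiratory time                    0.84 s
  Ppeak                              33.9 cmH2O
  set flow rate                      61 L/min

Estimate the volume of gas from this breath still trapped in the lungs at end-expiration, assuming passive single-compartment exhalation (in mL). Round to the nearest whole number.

Flow: 61 L/min ÷ 60 = 1.0167 L/s.
R = (PIP − Pplat)/V̇ = (33.9 − 23.7) / 1.0167 = 10.2/1.0167 = 10.032 cmH2O·s/L.
C = Vt/(Pplat − PEEP) = 560.0 / (23.7 − 11) = 560.0/12.7 = 44.094 mL/cmH2O.
τ = R × C = 10.032 × 0.04409 L/cmH2O = 0.4423 s.
Fraction remaining = e^(−Te/τ) = e^(−0.84/0.4423) = 0.1497.
Trapped volume = 560.0 × 0.1497 = 83.832 mL.

84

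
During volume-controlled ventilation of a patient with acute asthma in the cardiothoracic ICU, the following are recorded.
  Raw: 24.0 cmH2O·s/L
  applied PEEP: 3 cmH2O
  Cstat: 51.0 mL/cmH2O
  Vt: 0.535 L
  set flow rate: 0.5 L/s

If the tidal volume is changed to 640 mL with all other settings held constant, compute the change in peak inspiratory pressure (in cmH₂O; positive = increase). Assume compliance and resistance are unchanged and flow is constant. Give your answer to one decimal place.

2.1

PIP = Vt/C + R·V̇ + PEEP (constant-flow equation of motion).
Only the elastic term changes: ΔPIP = ΔVt / C = (640 − 535) / 51.0 = 2.059 cmH2O.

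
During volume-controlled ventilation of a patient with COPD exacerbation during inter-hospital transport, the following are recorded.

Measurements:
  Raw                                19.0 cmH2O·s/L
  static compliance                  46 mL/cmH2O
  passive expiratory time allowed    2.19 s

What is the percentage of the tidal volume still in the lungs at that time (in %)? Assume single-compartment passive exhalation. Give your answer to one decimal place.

τ = R × C = 19.0 × 46 mL/cmH2O = 19.0 × 0.046 L/cmH2O = 0.874 s.
Passive exhalation: V(t)/V₀ = e^(−t/τ) = e^(−2.19/0.874) = 0.08162.
Fraction remaining = 0.08162 → 8.162%.

8.2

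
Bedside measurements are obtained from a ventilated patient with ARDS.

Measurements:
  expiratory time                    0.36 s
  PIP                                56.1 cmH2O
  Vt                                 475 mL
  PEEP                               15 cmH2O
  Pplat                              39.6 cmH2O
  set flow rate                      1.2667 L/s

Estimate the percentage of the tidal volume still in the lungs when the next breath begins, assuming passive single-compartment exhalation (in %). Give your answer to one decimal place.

R = (PIP − Pplat)/V̇ = (56.1 − 39.6) / 1.2667 = 16.5/1.2667 = 13.026 cmH2O·s/L.
C = Vt/(Pplat − PEEP) = 475.0 / (39.6 − 15) = 475.0/24.6 = 19.309 mL/cmH2O.
τ = R × C = 13.026 × 0.01931 L/cmH2O = 0.2515 s.
Fraction remaining at end-expiration = e^(−Te/τ) = e^(−0.36/0.2515) = 0.239 → 23.9%.

23.9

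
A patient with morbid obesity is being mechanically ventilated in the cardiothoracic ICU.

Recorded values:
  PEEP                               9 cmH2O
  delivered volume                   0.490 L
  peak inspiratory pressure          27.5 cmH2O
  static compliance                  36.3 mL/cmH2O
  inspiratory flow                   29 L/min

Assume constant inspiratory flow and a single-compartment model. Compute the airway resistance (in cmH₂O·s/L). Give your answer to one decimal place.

Flow: 29 L/min ÷ 60 = 0.4833 L/s.
Equation of motion (constant flow): PIP = Vt/C + R·V̇ + PEEP.
R·V̇ = PIP − Vt/C − PEEP = 27.5 − 490/36.3 − 9 = 27.5 − 13.499 − 9 = 5.001 cmH2O.
R = 5.001 / 0.4833 = 10.348 cmH2O·s/L.

10.3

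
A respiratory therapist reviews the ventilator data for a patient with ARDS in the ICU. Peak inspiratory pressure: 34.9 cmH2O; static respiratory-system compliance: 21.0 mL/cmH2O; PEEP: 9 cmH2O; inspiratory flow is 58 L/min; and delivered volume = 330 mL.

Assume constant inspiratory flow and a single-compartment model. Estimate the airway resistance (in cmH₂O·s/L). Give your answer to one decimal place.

10.5

Flow: 58 L/min ÷ 60 = 0.9667 L/s.
Equation of motion (constant flow): PIP = Vt/C + R·V̇ + PEEP.
R·V̇ = PIP − Vt/C − PEEP = 34.9 − 330/21.0 − 9 = 34.9 − 15.714 − 9 = 10.186 cmH2O.
R = 10.186 / 0.9667 = 10.537 cmH2O·s/L.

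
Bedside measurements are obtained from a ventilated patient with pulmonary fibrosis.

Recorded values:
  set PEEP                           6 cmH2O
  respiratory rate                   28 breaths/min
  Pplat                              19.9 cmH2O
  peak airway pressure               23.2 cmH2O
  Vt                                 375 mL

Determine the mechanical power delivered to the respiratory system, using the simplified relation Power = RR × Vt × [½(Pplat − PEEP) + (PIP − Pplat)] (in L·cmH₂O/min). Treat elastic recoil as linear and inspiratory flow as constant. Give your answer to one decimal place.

Per-breath work = Vt × [½(Pplat−PEEP) + (PIP−Pplat)] = 0.375 × [0.5×13.9 + 3.3] = 0.375 × 10.25 = 3.844 L·cmH2O.
Power = 28 × 3.844 = 107.63 L·cmH2O/min.

107.6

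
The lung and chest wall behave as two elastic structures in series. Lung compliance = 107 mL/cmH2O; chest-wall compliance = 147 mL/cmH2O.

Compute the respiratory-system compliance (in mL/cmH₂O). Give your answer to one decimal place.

61.9

Lung and chest wall are elastances in series: 1/Crs = 1/CL + 1/Ccw.
1/Crs = 1/107 + 1/147 = 0.01615.
Crs = 61.92 mL/cmH2O.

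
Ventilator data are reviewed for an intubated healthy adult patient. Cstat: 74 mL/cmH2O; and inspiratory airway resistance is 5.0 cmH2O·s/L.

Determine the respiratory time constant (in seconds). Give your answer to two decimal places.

τ = R × C = 5.0 × 74 mL/cmH2O = 5.0 × 0.074 L/cmH2O = 0.37 s.

0.37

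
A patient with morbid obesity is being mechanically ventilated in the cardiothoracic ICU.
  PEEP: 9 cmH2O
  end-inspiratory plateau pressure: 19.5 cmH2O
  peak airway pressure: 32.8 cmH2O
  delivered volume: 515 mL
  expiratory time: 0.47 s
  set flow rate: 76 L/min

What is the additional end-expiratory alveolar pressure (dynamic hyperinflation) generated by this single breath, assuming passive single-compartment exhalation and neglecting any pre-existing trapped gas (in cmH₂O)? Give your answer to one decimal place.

4.2

Flow: 76 L/min ÷ 60 = 1.2667 L/s.
R = (PIP − Pplat)/V̇ = (32.8 − 19.5) / 1.2667 = 13.3/1.2667 = 10.5 cmH2O·s/L.
C = Vt/(Pplat − PEEP) = 515.0 / (19.5 − 9) = 515.0/10.5 = 49.048 mL/cmH2O.
τ = R × C = 10.5 × 0.04905 L/cmH2O = 0.515 s.
Fraction remaining = e^(−Te/τ) = e^(−0.47/0.515) = 0.4015; trapped volume = 515.0 × 0.4015 = 206.77 mL.
Additional alveolar pressure from trapping ≈ V_trapped / C = 206.77 / 49.048 = 4.216 cmH2O.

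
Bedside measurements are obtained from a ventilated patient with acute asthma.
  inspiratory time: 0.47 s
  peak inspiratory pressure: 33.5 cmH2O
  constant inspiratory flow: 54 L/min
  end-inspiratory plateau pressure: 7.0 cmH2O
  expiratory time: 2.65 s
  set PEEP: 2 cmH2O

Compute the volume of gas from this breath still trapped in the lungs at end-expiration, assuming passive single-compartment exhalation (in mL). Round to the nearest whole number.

146

Flow: 54 L/min ÷ 60 = 0.9 L/s.
Vt = flow × Ti = 0.9 L/s × 0.47 s × 1000 mL/L = 423.0 mL.
R = (PIP − Pplat)/V̇ = (33.5 − 7.0) / 0.9 = 26.5/0.9 = 29.444 cmH2O·s/L.
C = Vt/(Pplat − PEEP) = 423.0 / (7.0 − 2) = 423.0/5.0 = 84.6 mL/cmH2O.
τ = R × C = 29.444 × 0.0846 L/cmH2O = 2.491 s.
Fraction remaining = e^(−Te/τ) = e^(−2.65/2.491) = 0.3451.
Trapped volume = 423.0 × 0.3451 = 145.98 mL.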